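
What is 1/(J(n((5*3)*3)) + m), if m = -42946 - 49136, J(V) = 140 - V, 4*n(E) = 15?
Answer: -4/367783 ≈ -1.0876e-5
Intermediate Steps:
n(E) = 15/4 (n(E) = (¼)*15 = 15/4)
m = -92082
1/(J(n((5*3)*3)) + m) = 1/((140 - 1*15/4) - 92082) = 1/((140 - 15/4) - 92082) = 1/(545/4 - 92082) = 1/(-367783/4) = -4/367783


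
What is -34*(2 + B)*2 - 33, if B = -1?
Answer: -101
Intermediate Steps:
-34*(2 + B)*2 - 33 = -34*(2 - 1)*2 - 33 = -34*2 - 33 = -68 - 33 = -101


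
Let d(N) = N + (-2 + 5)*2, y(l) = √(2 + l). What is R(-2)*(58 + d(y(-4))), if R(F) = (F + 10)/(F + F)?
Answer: -128 - 2*I*√2 ≈ -128.0 - 2.8284*I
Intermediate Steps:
R(F) = (10 + F)/(2*F) (R(F) = (10 + F)/((2*F)) = (10 + F)*(1/(2*F)) = (10 + F)/(2*F))
d(N) = 6 + N (d(N) = N + 3*2 = N + 6 = 6 + N)
R(-2)*(58 + d(y(-4))) = ((½)*(10 - 2)/(-2))*(58 + (6 + √(2 - 4))) = ((½)*(-½)*8)*(58 + (6 + √(-2))) = -2*(58 + (6 + I*√2)) = -2*(64 + I*√2) = -128 - 2*I*√2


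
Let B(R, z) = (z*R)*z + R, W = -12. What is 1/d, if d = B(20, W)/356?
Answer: 89/725 ≈ 0.12276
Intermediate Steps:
B(R, z) = R + R*z**2 (B(R, z) = (R*z)*z + R = R*z**2 + R = R + R*z**2)
d = 725/89 (d = (20*(1 + (-12)**2))/356 = (20*(1 + 144))*(1/356) = (20*145)*(1/356) = 2900*(1/356) = 725/89 ≈ 8.1461)
1/d = 1/(725/89) = 89/725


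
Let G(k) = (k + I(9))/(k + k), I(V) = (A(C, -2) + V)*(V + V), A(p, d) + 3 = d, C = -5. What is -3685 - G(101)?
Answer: -744543/202 ≈ -3685.9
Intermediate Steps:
A(p, d) = -3 + d
I(V) = 2*V*(-5 + V) (I(V) = ((-3 - 2) + V)*(V + V) = (-5 + V)*(2*V) = 2*V*(-5 + V))
G(k) = (72 + k)/(2*k) (G(k) = (k + 2*9*(-5 + 9))/(k + k) = (k + 2*9*4)/((2*k)) = (k + 72)*(1/(2*k)) = (72 + k)*(1/(2*k)) = (72 + k)/(2*k))
-3685 - G(101) = -3685 - (72 + 101)/(2*101) = -3685 - 173/(2*101) = -3685 - 1*173/202 = -3685 - 173/202 = -744543/202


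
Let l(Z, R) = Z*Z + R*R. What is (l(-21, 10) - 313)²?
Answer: 51984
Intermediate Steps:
l(Z, R) = R² + Z² (l(Z, R) = Z² + R² = R² + Z²)
(l(-21, 10) - 313)² = ((10² + (-21)²) - 313)² = ((100 + 441) - 313)² = (541 - 313)² = 228² = 51984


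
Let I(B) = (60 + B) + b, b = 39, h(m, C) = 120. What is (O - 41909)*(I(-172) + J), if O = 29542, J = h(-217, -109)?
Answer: -581249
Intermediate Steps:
J = 120
I(B) = 99 + B (I(B) = (60 + B) + 39 = 99 + B)
(O - 41909)*(I(-172) + J) = (29542 - 41909)*((99 - 172) + 120) = -12367*(-73 + 120) = -12367*47 = -581249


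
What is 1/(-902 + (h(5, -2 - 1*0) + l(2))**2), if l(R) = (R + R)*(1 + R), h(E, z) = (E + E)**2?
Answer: 1/11642 ≈ 8.5896e-5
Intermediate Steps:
h(E, z) = 4*E**2 (h(E, z) = (2*E)**2 = 4*E**2)
l(R) = 2*R*(1 + R) (l(R) = (2*R)*(1 + R) = 2*R*(1 + R))
1/(-902 + (h(5, -2 - 1*0) + l(2))**2) = 1/(-902 + (4*5**2 + 2*2*(1 + 2))**2) = 1/(-902 + (4*25 + 2*2*3)**2) = 1/(-902 + (100 + 12)**2) = 1/(-902 + 112**2) = 1/(-902 + 12544) = 1/11642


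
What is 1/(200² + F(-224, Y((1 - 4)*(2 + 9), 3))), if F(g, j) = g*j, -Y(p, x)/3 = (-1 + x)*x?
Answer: 1/44032 ≈ 2.2711e-5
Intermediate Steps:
Y(p, x) = -3*x*(-1 + x) (Y(p, x) = -3*(-1 + x)*x = -3*x*(-1 + x))
1/(200² + F(-224, Y((1 - 4)*(2 + 9), 3))) = 1/(200² - 672*3*(1 - 1*3)) = 1/(40000 - 672*3*(1 - 3)) = 1/(40000 - 672*3*(-2)) = 1/(40000 - 224*(-18)) = 1/(40000 + 4032) = 1/44032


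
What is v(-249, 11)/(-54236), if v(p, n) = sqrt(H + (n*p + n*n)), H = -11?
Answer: -I*sqrt(2629)/54236 ≈ -0.00094538*I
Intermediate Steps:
v(p, n) = sqrt(-11 + n**2 + n*p) (v(p, n) = sqrt(-11 + (n*p + n*n)) = sqrt(-11 + (n*p + n**2)) = sqrt(-11 + (n**2 + n*p)) = sqrt(-11 + n**2 + n*p))
v(-249, 11)/(-54236) = sqrt(-11 + 11**2 + 11*(-249))/(-54236) = sqrt(-11 + 121 - 2739)*(-1/54236) = sqrt(-2629)*(-1/54236) = (I*sqrt(2629))*(-1/54236) = -I*sqrt(2629)/54236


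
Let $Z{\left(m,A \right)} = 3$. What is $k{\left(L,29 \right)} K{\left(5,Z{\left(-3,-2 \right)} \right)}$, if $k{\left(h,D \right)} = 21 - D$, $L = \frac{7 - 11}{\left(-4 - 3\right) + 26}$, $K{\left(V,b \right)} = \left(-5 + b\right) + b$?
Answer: $-8$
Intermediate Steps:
$K{\left(V,b \right)} = -5 + 2 b$
$L = - \frac{4}{19}$ ($L = - \frac{4}{\left(-4 - 3\right) + 26} = - \frac{4}{-7 + 26} = - \frac{4}{19} \approx -0.21053$)
$k{\left(L,29 \right)} K{\left(5,Z{\left(-3,-2 \right)} \right)} = \left(21 - 29\right) \left(-5 + 2 \cdot 3\right) = \left(21 - 29\right) \left(-5 + 6\right) = \left(-8\right) 1 = -8$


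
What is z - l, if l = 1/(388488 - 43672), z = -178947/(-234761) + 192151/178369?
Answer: 850998032005/462620692304 ≈ 1.8395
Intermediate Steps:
z = 1305562006/709730251 (z = -178947*(-1/234761) + 192151*(1/178369) = 3033/3979 + 192151/178369 = 1305562006/709730251 ≈ 1.8395)
l = 1/344816 ≈ 2.9001e-6
z - l = 1305562006/709730251 - 1*1/344816 = 1305562006/709730251 - 1/344816 = 850998032005/462620692304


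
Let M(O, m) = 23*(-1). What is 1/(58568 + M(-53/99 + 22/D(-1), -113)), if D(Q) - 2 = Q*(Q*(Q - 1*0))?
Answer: 1/58545 ≈ 1.7081e-5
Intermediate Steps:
D(Q) = 2 + Q³ (D(Q) = 2 + Q*(Q*(Q - 1*0)) = 2 + Q*(Q*(Q + 0)) = 2 + Q*(Q*Q) = 2 + Q*Q² = 2 + Q³)
M(O, m) = -23
1/(58568 + M(-53/99 + 22/D(-1), -113)) = 1/(58568 - 23) = 1/58545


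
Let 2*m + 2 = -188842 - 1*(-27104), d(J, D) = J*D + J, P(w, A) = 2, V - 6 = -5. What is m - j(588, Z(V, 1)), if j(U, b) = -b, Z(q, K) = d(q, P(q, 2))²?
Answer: -80861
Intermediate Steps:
V = 1 (V = 6 - 5 = 1)
d(J, D) = J + D*J (d(J, D) = D*J + J = J + D*J)
Z(q, K) = 9*q² (Z(q, K) = (q*(1 + 2))² = (q*3)² = (3*q)² = 9*q²)
m = -80870 (m = -1 + (-188842 - 1*(-27104))/2 = -1 + (-188842 + 27104)/2 = -1 + (½)*(-161738) = -1 - 80869 = -80870)
m - j(588, Z(V, 1)) = -80870 - (-1)*9*1² = -80870 - (-1)*9*1 = -80870 - (-1)*9 = -80870 - 1*(-9) = -80870 + 9 = -80861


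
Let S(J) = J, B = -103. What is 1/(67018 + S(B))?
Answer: 1/66915 ≈ 1.4944e-5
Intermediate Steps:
1/(67018 + S(B)) = 1/(67018 - 103) = 1/66915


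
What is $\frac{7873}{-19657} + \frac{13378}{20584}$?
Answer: $\frac{50456757}{202309844} \approx 0.2494$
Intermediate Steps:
$\frac{7873}{-19657} + \frac{13378}{20584} = 7873 \left(- \frac{1}{19657}\right) + 13378 \cdot \frac{1}{20584} = - \frac{7873}{19657} + \frac{6689}{10292} = \frac{50456757}{202309844}$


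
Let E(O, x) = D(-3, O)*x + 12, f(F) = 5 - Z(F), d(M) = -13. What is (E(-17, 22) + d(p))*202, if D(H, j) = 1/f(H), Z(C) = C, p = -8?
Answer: 707/2 ≈ 353.50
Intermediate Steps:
f(F) = 5 - F
D(H, j) = 1/(5 - H)
E(O, x) = 12 + x/8 (E(O, x) = (-1/(-5 - 3))*x + 12 = (-1/(-8))*x + 12 = (-1*(-⅛))*x + 12 = x/8 + 12 = 12 + x/8)
(E(-17, 22) + d(p))*202 = ((12 + (⅛)*22) - 13)*202 = ((12 + 11/4) - 13)*202 = (59/4 - 13)*202 = (7/4)*202 = 707/2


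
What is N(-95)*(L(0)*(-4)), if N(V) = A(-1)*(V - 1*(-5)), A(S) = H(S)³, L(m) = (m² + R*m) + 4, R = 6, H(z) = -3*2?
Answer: -311040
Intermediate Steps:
H(z) = -6
L(m) = 4 + m² + 6*m (L(m) = (m² + 6*m) + 4 = 4 + m² + 6*m)
A(S) = -216 (A(S) = (-6)³ = -216)
N(V) = -1080 - 216*V (N(V) = -216*(V - 1*(-5)) = -216*(V + 5) = -216*(5 + V) = -1080 - 216*V)
N(-95)*(L(0)*(-4)) = (-1080 - 216*(-95))*((4 + 0² + 6*0)*(-4)) = (-1080 + 20520)*((4 + 0 + 0)*(-4)) = 19440*(4*(-4)) = 19440*(-16) = -311040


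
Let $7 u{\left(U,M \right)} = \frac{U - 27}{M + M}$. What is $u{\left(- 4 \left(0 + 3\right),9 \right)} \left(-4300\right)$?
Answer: $\frac{27950}{21} \approx 1331.0$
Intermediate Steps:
$u{\left(U,M \right)} = \frac{-27 + U}{14 M}$ ($u{\left(U,M \right)} = \frac{\left(U - 27\right) \frac{1}{M + M}}{7} = \frac{\left(-27 + U\right) \frac{1}{2 M}}{7} = \frac{\frac{1}{2} \frac{1}{M} \left(-27 + U\right)}{7} = \frac{-27 + U}{14 M}$)
$u{\left(- 4 \left(0 + 3\right),9 \right)} \left(-4300\right) = \frac{-27 - 4 \left(0 + 3\right)}{14 \cdot 9} \left(-4300\right) = \frac{1}{14} \cdot \frac{1}{9} \left(-27 - 12\right) \left(-4300\right) = \frac{1}{14} \cdot \frac{1}{9} \left(-39\right) \left(-4300\right) = \left(- \frac{13}{42}\right) \left(-4300\right) = \frac{27950}{21}$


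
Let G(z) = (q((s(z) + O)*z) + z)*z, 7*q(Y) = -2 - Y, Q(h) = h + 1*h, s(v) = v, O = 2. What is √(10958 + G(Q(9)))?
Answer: √507206/7 ≈ 101.74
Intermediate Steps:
Q(h) = 2*h (Q(h) = h + h = 2*h)
q(Y) = -2/7 - Y/7 (q(Y) = (-2 - Y)/7 = -2/7 - Y/7)
G(z) = z*(-2/7 + z - z*(2 + z)/7) (G(z) = ((-2/7 - (z + 2)*z/7) + z)*z = ((-2/7 - (2 + z)*z/7) + z)*z = ((-2/7 - z*(2 + z)/7) + z)*z = (-2/7 + z - z*(2 + z)/7)*z = z*(-2/7 + z - z*(2 + z)/7))
√(10958 + G(Q(9))) = √(10958 + (2*9)*(-2 - (2*9)² + 5*(2*9))/7) = √(10958 + (⅐)*18*(-2 - 1*18² + 5*18)) = √(10958 + (⅐)*18*(-2 - 1*324 + 90)) = √(10958 + (⅐)*18*(-2 - 324 + 90)) = √(10958 + (⅐)*18*(-236)) = √(10958 - 4248/7) = √(72458/7) = √507206/7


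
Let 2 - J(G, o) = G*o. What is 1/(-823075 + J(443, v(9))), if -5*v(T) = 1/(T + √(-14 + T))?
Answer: 5*(-√5 + 9*I)/(-37037842*I + 4115365*√5) ≈ -1.215e-6 + 3.4006e-12*I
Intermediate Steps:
v(T) = -1/(5*(T + √(-14 + T)))
J(G, o) = 2 - G*o
1/(-823075 + J(443, v(9))) = 1/(-823075 + (2 - 1*443*(-1/(5*9 + 5*√(-14 + 9))))) = 1/(-823075 + (2 - 1*443*(-1/(45 + 5*√(-5))))) = 1/(-823075 + (2 - 1*443*(-1/(45 + 5*(I*√5))))) = 1/(-823075 + (2 - 1*443*(-1/(45 + 5*I*√5)))) = 1/(-823075 + (2 + 443/(45 + 5*I*√5))) = 1/(-823073 + 443/(45 + 5*I*√5))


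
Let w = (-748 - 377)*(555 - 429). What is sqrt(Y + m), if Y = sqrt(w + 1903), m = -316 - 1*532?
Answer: sqrt(-848 + I*sqrt(139847)) ≈ 6.2768 + 29.789*I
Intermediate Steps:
m = -848 (m = -316 - 532 = -848)
w = -141750 (w = -1125*126 = -141750)
Y = I*sqrt(139847) (Y = sqrt(-141750 + 1903) = sqrt(-139847) = I*sqrt(139847) ≈ 373.96*I)
sqrt(Y + m) = sqrt(I*sqrt(139847) - 848) = sqrt(-848 + I*sqrt(139847))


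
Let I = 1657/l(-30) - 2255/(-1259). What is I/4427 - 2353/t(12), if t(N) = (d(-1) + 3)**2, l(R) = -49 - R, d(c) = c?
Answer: -249186795523/423593068 ≈ -588.27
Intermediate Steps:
I = -2043318/23921 (I = 1657/(-49 - 1*(-30)) - 2255/(-1259) = 1657/(-49 + 30) - 2255*(-1/1259) = 1657/(-19) + 2255/1259 = 1657*(-1/19) + 2255/1259 = -1657/19 + 2255/1259 = -2043318/23921 ≈ -85.419)
t(N) = 4 (t(N) = (-1 + 3)**2 = 2**2 = 4)
I/4427 - 2353/t(12) = -2043318/23921/4427 - 2353/4 = -2043318/23921*1/4427 - 2353*1/4 = -2043318/105898267 - 2353/4 = -249186795523/423593068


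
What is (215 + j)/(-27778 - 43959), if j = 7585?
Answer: -7800/71737 ≈ -0.10873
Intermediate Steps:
(215 + j)/(-27778 - 43959) = (215 + 7585)/(-27778 - 43959) = 7800/(-71737) = 7800*(-1/71737) = -7800/71737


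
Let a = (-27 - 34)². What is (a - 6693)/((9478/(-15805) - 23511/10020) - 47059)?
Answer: 31377603280/496867790721 ≈ 0.063151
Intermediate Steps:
a = 3721 (a = (-61)² = 3721)
(a - 6693)/((9478/(-15805) - 23511/10020) - 47059) = (3721 - 6693)/((9478/(-15805) - 23511/10020) - 47059) = -2972/((9478*(-1/15805) - 23511*1/10020) - 47059) = -2972/((-9478/15805 - 7837/3340) - 47059) = -2972/(-31104061/10557740 - 47059) = -2972/(-496867790721/10557740) = -2972*(-10557740/496867790721) = 31377603280/496867790721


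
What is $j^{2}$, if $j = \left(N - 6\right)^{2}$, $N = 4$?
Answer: $16$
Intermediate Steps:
$j = 4$ ($j = \left(4 - 6\right)^{2} = \left(-2\right)^{2} = 4$)
$j^{2} = 4^{2} = 16$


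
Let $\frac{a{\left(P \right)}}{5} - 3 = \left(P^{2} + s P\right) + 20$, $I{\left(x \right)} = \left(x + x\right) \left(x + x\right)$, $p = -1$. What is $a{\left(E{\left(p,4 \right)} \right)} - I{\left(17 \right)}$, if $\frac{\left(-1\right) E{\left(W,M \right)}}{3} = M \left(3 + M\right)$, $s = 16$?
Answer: $27519$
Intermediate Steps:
$E{\left(W,M \right)} = - 3 M \left(3 + M\right)$
$I{\left(x \right)} = 4 x^{2}$ ($I{\left(x \right)} = 2 x 2 x = 4 x^{2}$)
$a{\left(P \right)} = 115 + 5 P^{2} + 80 P$ ($a{\left(P \right)} = 15 + 5 \left(\left(P^{2} + 16 P\right) + 20\right) = 15 + 5 \left(20 + P^{2} + 16 P\right) = 15 + \left(100 + 5 P^{2} + 80 P\right) = 115 + 5 P^{2} + 80 P$)
$a{\left(E{\left(p,4 \right)} \right)} - I{\left(17 \right)} = \left(115 + 5 \left(\left(-3\right) 4 \left(3 + 4\right)\right)^{2} + 80 \left(\left(-3\right) 4 \left(3 + 4\right)\right)\right) - 4 \cdot 17^{2} = \left(115 + 5 \left(\left(-3\right) 4 \cdot 7\right)^{2} + 80 \left(\left(-3\right) 4 \cdot 7\right)\right) - 4 \cdot 289 = \left(115 + 5 \left(-84\right)^{2} + 80 \left(-84\right)\right) - 1156 = \left(115 + 5 \cdot 7056 - 6720\right) - 1156 = \left(115 + 35280 - 6720\right) - 1156 = 28675 - 1156 = 27519$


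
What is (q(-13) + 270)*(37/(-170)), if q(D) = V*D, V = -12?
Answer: -7881/85 ≈ -92.718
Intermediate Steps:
q(D) = -12*D
(q(-13) + 270)*(37/(-170)) = (-12*(-13) + 270)*(37/(-170)) = (156 + 270)*(37*(-1/170)) = 426*(-37/170) = -7881/85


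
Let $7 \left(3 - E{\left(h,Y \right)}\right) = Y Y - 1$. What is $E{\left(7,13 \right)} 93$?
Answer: $-1953$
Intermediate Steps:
$E{\left(h,Y \right)} = \frac{22}{7} - \frac{Y^{2}}{7}$ ($E{\left(h,Y \right)} = 3 - \frac{Y Y - 1}{7} = 3 - \frac{Y^{2} - 1}{7} = 3 - \frac{-1 + Y^{2}}{7} = 3 - \left(- \frac{1}{7} + \frac{Y^{2}}{7}\right) = \frac{22}{7} - \frac{Y^{2}}{7}$)
$E{\left(7,13 \right)} 93 = \left(\frac{22}{7} - \frac{13^{2}}{7}\right) 93 = \left(\frac{22}{7} - \frac{169}{7}\right) 93 = \left(-21\right) 93 = -1953$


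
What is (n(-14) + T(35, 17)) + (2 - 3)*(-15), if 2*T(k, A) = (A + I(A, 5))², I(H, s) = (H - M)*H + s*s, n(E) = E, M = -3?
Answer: 72963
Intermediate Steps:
I(H, s) = s² + H*(3 + H) (I(H, s) = (H - 1*(-3))*H + s*s = (H + 3)*H + s² = (3 + H)*H + s² = H*(3 + H) + s² = s² + H*(3 + H))
T(k, A) = (25 + A² + 4*A)²/2 (T(k, A) = (A + (A² + 5² + 3*A))²/2 = (A + (A² + 25 + 3*A))²/2 = (A + (25 + A² + 3*A))²/2 = (25 + A² + 4*A)²/2)
(n(-14) + T(35, 17)) + (2 - 3)*(-15) = (-14 + (25 + 17² + 4*17)²/2) + (2 - 3)*(-15) = (-14 + (25 + 289 + 68)²/2) - 1*(-15) = (-14 + (½)*382²) + 15 = (-14 + (½)*145924) + 15 = (-14 + 72962) + 15 = 72948 + 15 = 72963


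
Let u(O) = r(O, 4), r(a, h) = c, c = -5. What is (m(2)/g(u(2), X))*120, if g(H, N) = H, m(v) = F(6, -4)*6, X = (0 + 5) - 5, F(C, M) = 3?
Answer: -432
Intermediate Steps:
r(a, h) = -5
X = 0 (X = 5 - 5 = 0)
m(v) = 18 (m(v) = 3*6 = 18)
u(O) = -5
(m(2)/g(u(2), X))*120 = (18/(-5))*120 = (18*(-⅕))*120 = -18/5*120 = -432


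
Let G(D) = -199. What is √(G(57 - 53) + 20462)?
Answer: √20263 ≈ 142.35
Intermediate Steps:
√(G(57 - 53) + 20462) = √(-199 + 20462) = √20263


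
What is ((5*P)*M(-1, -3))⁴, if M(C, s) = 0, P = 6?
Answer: 0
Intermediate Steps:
((5*P)*M(-1, -3))⁴ = ((5*6)*0)⁴ = (30*0)⁴ = 0⁴ = 0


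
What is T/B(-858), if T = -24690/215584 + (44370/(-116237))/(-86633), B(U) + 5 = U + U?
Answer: 124308873728205/1868078605734430672 ≈ 6.6544e-5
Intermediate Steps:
B(U) = -5 + 2*U (B(U) = -5 + (U + U) = -5 + 2*U)
T = -124308873728205/1085461130583632 (T = -24690*1/215584 + (44370*(-1/116237))*(-1/86633) = -12345/107792 - 44370/116237*(-1/86633) = -12345/107792 + 44370/10069960021 = -124308873728205/1085461130583632 ≈ -0.11452)
T/B(-858) = -124308873728205/(1085461130583632*(-5 + 2*(-858))) = -124308873728205/(1085461130583632*(-5 - 1716)) = -124308873728205/1085461130583632/(-1721) = -124308873728205/1085461130583632*(-1/1721) = 124308873728205/1868078605734430672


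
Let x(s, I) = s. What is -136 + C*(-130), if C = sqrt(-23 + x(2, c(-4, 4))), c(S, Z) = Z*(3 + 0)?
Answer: -136 - 130*I*sqrt(21) ≈ -136.0 - 595.73*I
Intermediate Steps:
c(S, Z) = 3*Z (c(S, Z) = Z*3 = 3*Z)
C = I*sqrt(21) (C = sqrt(-23 + 2) = sqrt(-21) = I*sqrt(21) ≈ 4.5826*I)
-136 + C*(-130) = -136 + (I*sqrt(21))*(-130) = -136 - 130*I*sqrt(21)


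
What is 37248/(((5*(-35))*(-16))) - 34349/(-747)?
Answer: 7750091/130725 ≈ 59.285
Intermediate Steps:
37248/(((5*(-35))*(-16))) - 34349/(-747) = 37248/((-175*(-16))) - 34349*(-1/747) = 37248/2800 + 34349/747 = 37248*(1/2800) + 34349/747 = 2328/175 + 34349/747 = 7750091/130725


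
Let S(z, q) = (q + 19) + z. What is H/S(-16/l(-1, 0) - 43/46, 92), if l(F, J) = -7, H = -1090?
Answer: -350980/36177 ≈ -9.7018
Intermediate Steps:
S(z, q) = 19 + q + z (S(z, q) = (19 + q) + z = 19 + q + z)
H/S(-16/l(-1, 0) - 43/46, 92) = -1090/(19 + 92 + (-16/(-7) - 43/46)) = -1090/(19 + 92 + (-16*(-1/7) - 43*1/46)) = -1090/(19 + 92 + (16/7 - 43/46)) = -1090/(19 + 92 + 435/322) = -1090/36177/322 = -1090*322/36177 = -350980/36177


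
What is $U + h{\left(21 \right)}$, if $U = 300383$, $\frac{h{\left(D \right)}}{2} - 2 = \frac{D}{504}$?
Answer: $\frac{3604645}{12} \approx 3.0039 \cdot 10^{5}$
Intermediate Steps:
$h{\left(D \right)} = 4 + \frac{D}{252}$ ($h{\left(D \right)} = 4 + 2 \frac{D}{504} = 4 + \frac{D}{252}$)
$U + h{\left(21 \right)} = 300383 + \left(4 + \frac{1}{252} \cdot 21\right) = 300383 + \left(4 + \frac{1}{12}\right) = 300383 + \frac{49}{12} = \frac{3604645}{12}$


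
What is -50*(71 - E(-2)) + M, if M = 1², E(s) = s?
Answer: -3649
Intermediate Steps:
M = 1
-50*(71 - E(-2)) + M = -50*(71 - 1*(-2)) + 1 = -50*(71 + 2) + 1 = -50*73 + 1 = -3650 + 1 = -3649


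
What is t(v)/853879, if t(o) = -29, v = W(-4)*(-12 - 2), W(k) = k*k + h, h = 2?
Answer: -29/853879 ≈ -3.3963e-5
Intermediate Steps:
W(k) = 2 + k**2 (W(k) = k*k + 2 = k**2 + 2 = 2 + k**2)
v = -252 (v = (2 + (-4)**2)*(-12 - 2) = (2 + 16)*(-14) = 18*(-14) = -252)
t(v)/853879 = -29/853879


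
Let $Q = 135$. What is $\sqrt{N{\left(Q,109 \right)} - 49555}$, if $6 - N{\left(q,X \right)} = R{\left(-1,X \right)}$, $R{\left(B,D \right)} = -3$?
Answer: $i \sqrt{49546} \approx 222.59 i$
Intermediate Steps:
$N{\left(q,X \right)} = 9$ ($N{\left(q,X \right)} = 6 - -3 = 6 + 3 = 9$)
$\sqrt{N{\left(Q,109 \right)} - 49555} = \sqrt{9 - 49555} = \sqrt{-49546} = i \sqrt{49546}$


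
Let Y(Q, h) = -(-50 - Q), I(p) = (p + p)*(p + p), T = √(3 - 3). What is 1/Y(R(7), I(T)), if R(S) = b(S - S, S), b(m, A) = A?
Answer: 1/57 ≈ 0.017544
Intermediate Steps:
R(S) = S
T = 0 (T = √0 = 0)
I(p) = 4*p² (I(p) = (2*p)*(2*p) = 4*p²)
Y(Q, h) = 50 + Q
1/Y(R(7), I(T)) = 1/(50 + 7) = 1/57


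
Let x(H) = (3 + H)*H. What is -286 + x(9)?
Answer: -178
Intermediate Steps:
x(H) = H*(3 + H)
-286 + x(9) = -286 + 9*(3 + 9) = -286 + 9*12 = -286 + 108 = -178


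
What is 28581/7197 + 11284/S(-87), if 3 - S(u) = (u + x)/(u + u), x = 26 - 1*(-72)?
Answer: 362716375/98359 ≈ 3687.7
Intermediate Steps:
x = 98 (x = 26 + 72 = 98)
S(u) = 3 - (98 + u)/(2*u) (S(u) = 3 - (u + 98)/(u + u) = 3 - (98 + u)/(2*u))
28581/7197 + 11284/S(-87) = 28581/7197 + 11284/(5/2 - 49/(-87)) = 28581*(1/7197) + 11284/(5/2 - 49*(-1/87)) = 9527/2399 + 11284/(5/2 + 49/87) = 9527/2399 + 11284/(533/174) = 9527/2399 + 11284*(174/533) = 9527/2399 + 151032/41 = 362716375/98359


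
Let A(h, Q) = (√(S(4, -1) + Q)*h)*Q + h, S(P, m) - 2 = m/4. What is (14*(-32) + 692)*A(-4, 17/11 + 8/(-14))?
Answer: -976 - 36600*√64603/5929 ≈ -2545.0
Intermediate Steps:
S(P, m) = 2 + m/4
A(h, Q) = h + Q*h*√(7/4 + Q) (A(h, Q) = (√((2 + (¼)*(-1)) + Q)*h)*Q + h = (√((2 - ¼) + Q)*h)*Q + h = (√(7/4 + Q)*h)*Q + h = (h*√(7/4 + Q))*Q + h = Q*h*√(7/4 + Q) + h = h + Q*h*√(7/4 + Q))
(14*(-32) + 692)*A(-4, 17/11 + 8/(-14)) = (14*(-32) + 692)*((½)*(-4)*(2 + (17/11 + 8/(-14))*√(7 + 4*(17/11 + 8/(-14))))) = (-448 + 692)*((½)*(-4)*(2 + (17*(1/11) + 8*(-1/14))*√(7 + 4*(17*(1/11) + 8*(-1/14))))) = 244*((½)*(-4)*(2 + (17/11 - 4/7)*√(7 + 4*(17/11 - 4/7)))) = 244*((½)*(-4)*(2 + 75*√(7 + 4*(75/77))/77)) = 244*((½)*(-4)*(2 + 75*√(7 + 300/77)/77)) = 244*((½)*(-4)*(2 + 75*√(839/77)/77)) = 244*((½)*(-4)*(2 + 75*(√64603/77)/77)) = 244*((½)*(-4)*(2 + 75*√64603/5929)) = 244*(-4 - 150*√64603/5929) = -976 - 36600*√64603/5929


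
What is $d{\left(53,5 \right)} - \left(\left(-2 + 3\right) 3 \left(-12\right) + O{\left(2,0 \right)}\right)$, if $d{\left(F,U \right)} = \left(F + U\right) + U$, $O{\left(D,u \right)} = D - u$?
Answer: $97$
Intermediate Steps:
$d{\left(F,U \right)} = F + 2 U$
$d{\left(53,5 \right)} - \left(\left(-2 + 3\right) 3 \left(-12\right) + O{\left(2,0 \right)}\right) = \left(53 + 2 \cdot 5\right) - \left(\left(-2 + 3\right) 3 \left(-12\right) + \left(2 - 0\right)\right) = \left(53 + 10\right) - \left(1 \cdot 3 \left(-12\right) + \left(2 + 0\right)\right) = 63 - \left(3 \left(-12\right) + 2\right) = 63 - \left(-36 + 2\right) = 63 - -34 = 63 + 34 = 97$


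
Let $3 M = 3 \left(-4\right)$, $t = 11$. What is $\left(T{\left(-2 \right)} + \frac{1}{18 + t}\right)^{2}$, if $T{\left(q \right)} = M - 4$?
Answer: $\frac{53361}{841} \approx 63.449$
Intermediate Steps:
$M = -4$ ($M = \frac{3 \left(-4\right)}{3} = \frac{1}{3} \left(-12\right) = -4$)
$T{\left(q \right)} = -8$ ($T{\left(q \right)} = -4 - 4 = -8$)
$\left(T{\left(-2 \right)} + \frac{1}{18 + t}\right)^{2} = \left(-8 + \frac{1}{18 + 11}\right)^{2} = \left(-8 + \frac{1}{29}\right)^{2} = \left(- \frac{231}{29}\right)^{2} = \frac{53361}{841}$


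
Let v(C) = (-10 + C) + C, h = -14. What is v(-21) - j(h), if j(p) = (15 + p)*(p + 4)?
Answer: -42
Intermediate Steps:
v(C) = -10 + 2*C
j(p) = (4 + p)*(15 + p) (j(p) = (15 + p)*(4 + p) = (4 + p)*(15 + p))
v(-21) - j(h) = (-10 + 2*(-21)) - (60 + (-14)**2 + 19*(-14)) = (-10 - 42) - (60 + 196 - 266) = -52 - 1*(-10) = -52 + 10 = -42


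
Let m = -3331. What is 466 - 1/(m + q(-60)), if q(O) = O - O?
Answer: 1552247/3331 ≈ 466.00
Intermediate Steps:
q(O) = 0
466 - 1/(m + q(-60)) = 466 - 1/(-3331 + 0) = 466 - 1/(-3331) = 466 - 1*(-1/3331) = 466 + 1/3331 = 1552247/3331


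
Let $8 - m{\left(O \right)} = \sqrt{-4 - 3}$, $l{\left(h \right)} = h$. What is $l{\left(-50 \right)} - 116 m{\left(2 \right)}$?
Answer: $-978 + 116 i \sqrt{7} \approx -978.0 + 306.91 i$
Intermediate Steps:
$m{\left(O \right)} = 8 - i \sqrt{7}$ ($m{\left(O \right)} = 8 - \sqrt{-4 - 3} = 8 - \sqrt{-7} = 8 - i \sqrt{7}$)
$l{\left(-50 \right)} - 116 m{\left(2 \right)} = -50 - 116 \left(8 - i \sqrt{7}\right) = -50 - \left(928 - 116 i \sqrt{7}\right) = -978 + 116 i \sqrt{7}$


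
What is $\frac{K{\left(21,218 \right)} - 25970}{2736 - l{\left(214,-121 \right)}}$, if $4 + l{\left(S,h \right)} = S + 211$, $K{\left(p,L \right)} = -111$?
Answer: $- \frac{26081}{2315} \approx -11.266$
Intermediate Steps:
$l{\left(S,h \right)} = 207 + S$ ($l{\left(S,h \right)} = -4 + \left(S + 211\right) = -4 + \left(211 + S\right) = 207 + S$)
$\frac{K{\left(21,218 \right)} - 25970}{2736 - l{\left(214,-121 \right)}} = \frac{-111 - 25970}{2736 - \left(207 + 214\right)} = - \frac{26081}{2736 - 421} = - \frac{26081}{2315}$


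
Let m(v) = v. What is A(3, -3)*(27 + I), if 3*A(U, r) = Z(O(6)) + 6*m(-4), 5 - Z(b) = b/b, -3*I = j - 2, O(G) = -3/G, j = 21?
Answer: -1240/9 ≈ -137.78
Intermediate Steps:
I = -19/3 (I = -(21 - 2)/3 = -⅓*19 = -19/3 ≈ -6.3333)
Z(b) = 4 (Z(b) = 5 - b/b = 5 - 1*1 = 5 - 1 = 4)
A(U, r) = -20/3 (A(U, r) = (4 + 6*(-4))/3 = (4 - 24)/3 = (⅓)*(-20) = -20/3)
A(3, -3)*(27 + I) = -20*(27 - 19/3)/3 = -20/3*62/3 = -1240/9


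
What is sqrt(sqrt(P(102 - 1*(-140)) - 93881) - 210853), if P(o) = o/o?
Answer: sqrt(-210853 + 2*I*sqrt(23470)) ≈ 0.334 + 459.19*I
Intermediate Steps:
P(o) = 1
sqrt(sqrt(P(102 - 1*(-140)) - 93881) - 210853) = sqrt(sqrt(1 - 93881) - 210853) = sqrt(sqrt(-93880) - 210853) = sqrt(2*I*sqrt(23470) - 210853) = sqrt(-210853 + 2*I*sqrt(23470))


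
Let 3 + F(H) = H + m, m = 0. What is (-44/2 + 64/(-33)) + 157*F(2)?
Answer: -5971/33 ≈ -180.94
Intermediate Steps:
F(H) = -3 + H (F(H) = -3 + (H + 0) = -3 + H)
(-44/2 + 64/(-33)) + 157*F(2) = (-44/2 + 64/(-33)) + 157*(-3 + 2) = (-44*½ + 64*(-1/33)) + 157*(-1) = (-22 - 64/33) - 157 = -790/33 - 157 = -5971/33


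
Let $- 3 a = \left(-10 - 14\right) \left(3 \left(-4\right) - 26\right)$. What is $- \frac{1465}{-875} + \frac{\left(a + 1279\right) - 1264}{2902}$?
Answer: $\frac{799711}{507850} \approx 1.5747$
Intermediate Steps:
$a = -304$ ($a = - \frac{\left(-10 - 14\right) \left(3 \left(-4\right) - 26\right)}{3} = - \frac{\left(-24\right) \left(-12 - 26\right)}{3} = - \frac{\left(-24\right) \left(-38\right)}{3} = \left(- \frac{1}{3}\right) 912 = -304$)
$- \frac{1465}{-875} + \frac{\left(a + 1279\right) - 1264}{2902} = - \frac{1465}{-875} + \frac{\left(-304 + 1279\right) - 1264}{2902} = \left(-1465\right) \left(- \frac{1}{875}\right) + \left(975 - 1264\right) \frac{1}{2902} = \frac{293}{175} - \frac{289}{2902} = \frac{799711}{507850}$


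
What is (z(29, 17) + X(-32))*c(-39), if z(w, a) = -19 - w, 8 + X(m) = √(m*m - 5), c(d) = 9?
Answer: -504 + 9*√1019 ≈ -216.70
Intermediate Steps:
X(m) = -8 + √(-5 + m²) (X(m) = -8 + √(m*m - 5) = -8 + √(m² - 5) = -8 + √(-5 + m²))
(z(29, 17) + X(-32))*c(-39) = ((-19 - 1*29) + (-8 + √(-5 + (-32)²)))*9 = ((-19 - 29) + (-8 + √(-5 + 1024)))*9 = (-48 + (-8 + √1019))*9 = (-56 + √1019)*9 = -504 + 9*√1019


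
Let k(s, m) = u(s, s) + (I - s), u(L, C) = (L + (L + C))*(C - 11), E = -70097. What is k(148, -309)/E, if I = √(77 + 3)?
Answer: -60680/70097 - 4*√5/70097 ≈ -0.86579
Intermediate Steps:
u(L, C) = (-11 + C)*(C + 2*L) (u(L, C) = (L + (C + L))*(-11 + C) = (C + 2*L)*(-11 + C) = (-11 + C)*(C + 2*L))
I = 4*√5 (I = √80 = 4*√5 ≈ 8.9443)
k(s, m) = -34*s + 3*s² + 4*√5 (k(s, m) = (s² - 22*s - 11*s + 2*s*s) + (4*√5 - s) = (s² - 22*s - 11*s + 2*s²) + (-s + 4*√5) = (-33*s + 3*s²) + (-s + 4*√5) = -34*s + 3*s² + 4*√5)
k(148, -309)/E = (-34*148 + 3*148² + 4*√5)/(-70097) = (-5032 + 3*21904 + 4*√5)*(-1/70097) = (-5032 + 65712 + 4*√5)*(-1/70097) = (60680 + 4*√5)*(-1/70097) = -60680/70097 - 4*√5/70097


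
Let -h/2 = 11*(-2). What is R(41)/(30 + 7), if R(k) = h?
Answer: 44/37 ≈ 1.1892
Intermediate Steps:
h = 44 (h = -22*(-2) = -2*(-22) = 44)
R(k) = 44
R(41)/(30 + 7) = 44/(30 + 7) = 44/37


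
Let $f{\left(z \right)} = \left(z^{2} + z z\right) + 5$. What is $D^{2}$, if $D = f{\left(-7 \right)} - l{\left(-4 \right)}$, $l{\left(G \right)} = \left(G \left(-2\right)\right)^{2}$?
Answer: $1521$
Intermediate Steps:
$f{\left(z \right)} = 5 + 2 z^{2}$ ($f{\left(z \right)} = \left(z^{2} + z^{2}\right) + 5 = 2 z^{2} + 5 = 5 + 2 z^{2}$)
$l{\left(G \right)} = 4 G^{2}$ ($l{\left(G \right)} = \left(- 2 G\right)^{2} = 4 G^{2}$)
$D = 39$ ($D = \left(5 + 2 \left(-7\right)^{2}\right) - 4 \left(-4\right)^{2} = \left(5 + 2 \cdot 49\right) - 4 \cdot 16 = \left(5 + 98\right) - 64 = 103 - 64 = 39$)
$D^{2} = 39^{2} = 1521$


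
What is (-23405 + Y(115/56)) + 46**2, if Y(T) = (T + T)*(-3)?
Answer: -596437/28 ≈ -21301.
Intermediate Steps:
Y(T) = -6*T (Y(T) = (2*T)*(-3) = -6*T)
(-23405 + Y(115/56)) + 46**2 = (-23405 - 690/56) + 46**2 = (-23405 - 690/56) + 2116 = (-23405 - 6*115/56) + 2116 = (-23405 - 345/28) + 2116 = -655685/28 + 2116 = -596437/28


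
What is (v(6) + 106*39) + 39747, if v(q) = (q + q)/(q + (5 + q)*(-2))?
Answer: 175521/4 ≈ 43880.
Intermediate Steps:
v(q) = 2*q/(-10 - q) (v(q) = (2*q)/(q + (-10 - 2*q)) = (2*q)/(-10 - q) = 2*q/(-10 - q))
(v(6) + 106*39) + 39747 = (-2*6/(10 + 6) + 106*39) + 39747 = (-2*6/16 + 4134) + 39747 = (-2*6*1/16 + 4134) + 39747 = (-¾ + 4134) + 39747 = 16533/4 + 39747 = 175521/4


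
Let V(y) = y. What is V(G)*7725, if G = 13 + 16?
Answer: 224025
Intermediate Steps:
G = 29
V(G)*7725 = 29*7725 = 224025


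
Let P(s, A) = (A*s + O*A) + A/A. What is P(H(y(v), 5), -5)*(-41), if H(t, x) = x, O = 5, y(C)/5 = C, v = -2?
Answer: 2009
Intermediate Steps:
y(C) = 5*C
P(s, A) = 1 + 5*A + A*s (P(s, A) = (A*s + 5*A) + A/A = (5*A + A*s) + 1 = 1 + 5*A + A*s)
P(H(y(v), 5), -5)*(-41) = (1 + 5*(-5) - 5*5)*(-41) = (1 - 25 - 25)*(-41) = -49*(-41) = 2009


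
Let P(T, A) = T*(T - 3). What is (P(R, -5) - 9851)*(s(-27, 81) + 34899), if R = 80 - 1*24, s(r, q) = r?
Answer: -240023976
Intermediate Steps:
R = 56 (R = 80 - 24 = 56)
P(T, A) = T*(-3 + T)
(P(R, -5) - 9851)*(s(-27, 81) + 34899) = (56*(-3 + 56) - 9851)*(-27 + 34899) = (56*53 - 9851)*34872 = (2968 - 9851)*34872 = -6883*34872 = -240023976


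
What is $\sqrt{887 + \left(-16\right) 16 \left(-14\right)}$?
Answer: $\sqrt{4471} \approx 66.865$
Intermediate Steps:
$\sqrt{887 + \left(-16\right) 16 \left(-14\right)} = \sqrt{887 - -3584} = \sqrt{887 + 3584} = \sqrt{4471}$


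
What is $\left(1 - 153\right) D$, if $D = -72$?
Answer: $10944$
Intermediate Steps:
$\left(1 - 153\right) D = \left(1 - 153\right) \left(-72\right) = \left(-152\right) \left(-72\right) = 10944$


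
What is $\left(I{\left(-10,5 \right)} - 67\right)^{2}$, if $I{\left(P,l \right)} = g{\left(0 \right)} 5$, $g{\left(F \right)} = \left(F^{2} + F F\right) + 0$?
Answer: $4489$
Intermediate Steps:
$g{\left(F \right)} = 2 F^{2}$ ($g{\left(F \right)} = \left(F^{2} + F^{2}\right) + 0 = 2 F^{2} + 0 = 2 F^{2}$)
$I{\left(P,l \right)} = 0$ ($I{\left(P,l \right)} = 2 \cdot 0^{2} \cdot 5 = 2 \cdot 0 \cdot 5 = 0 \cdot 5 = 0$)
$\left(I{\left(-10,5 \right)} - 67\right)^{2} = \left(0 - 67\right)^{2} = \left(-67\right)^{2} = 4489$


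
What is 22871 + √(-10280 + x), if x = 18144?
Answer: 22871 + 2*√1966 ≈ 22960.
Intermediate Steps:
22871 + √(-10280 + x) = 22871 + √(-10280 + 18144) = 22871 + √7864 = 22871 + 2*√1966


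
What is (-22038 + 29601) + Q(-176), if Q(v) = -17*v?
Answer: 10555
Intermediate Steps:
(-22038 + 29601) + Q(-176) = (-22038 + 29601) - 17*(-176) = 7563 + 2992 = 10555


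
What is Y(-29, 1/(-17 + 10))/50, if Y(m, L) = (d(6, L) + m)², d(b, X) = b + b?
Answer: 289/50 ≈ 5.7800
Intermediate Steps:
d(b, X) = 2*b
Y(m, L) = (12 + m)² (Y(m, L) = (2*6 + m)² = (12 + m)²)
Y(-29, 1/(-17 + 10))/50 = (12 - 29)²/50 = (-17)²*(1/50) = 289*(1/50) = 289/50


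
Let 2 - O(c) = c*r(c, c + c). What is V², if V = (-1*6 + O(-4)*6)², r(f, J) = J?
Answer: 1196883216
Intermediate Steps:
O(c) = 2 - 2*c² (O(c) = 2 - c*(c + c) = 2 - c*2*c = 2 - 2*c²)
V = 34596 (V = (-1*6 + (2 - 2*(-4)²)*6)² = (-6 + (2 - 2*16)*6)² = (-6 + (2 - 32)*6)² = (-6 - 30*6)² = (-6 - 180)² = (-186)² = 34596)
V² = 34596² = 1196883216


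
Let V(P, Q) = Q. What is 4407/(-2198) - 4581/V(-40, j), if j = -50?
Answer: 2462172/27475 ≈ 89.615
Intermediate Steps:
4407/(-2198) - 4581/V(-40, j) = 4407/(-2198) - 4581/(-50) = 4407*(-1/2198) - 4581*(-1/50) = -4407/2198 + 4581/50 = 2462172/27475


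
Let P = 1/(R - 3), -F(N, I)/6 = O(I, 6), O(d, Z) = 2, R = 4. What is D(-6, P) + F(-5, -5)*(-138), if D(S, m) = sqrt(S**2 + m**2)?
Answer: 1656 + sqrt(37) ≈ 1662.1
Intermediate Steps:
F(N, I) = -12 (F(N, I) = -6*2 = -12)
P = 1 (P = 1/(4 - 3) = 1/1 = 1)
D(-6, P) + F(-5, -5)*(-138) = sqrt((-6)**2 + 1**2) - 12*(-138) = sqrt(36 + 1) + 1656 = sqrt(37) + 1656 = 1656 + sqrt(37)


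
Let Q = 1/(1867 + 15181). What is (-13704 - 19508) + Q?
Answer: -566198175/17048 ≈ -33212.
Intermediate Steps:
Q = 1/17048 ≈ 5.8658e-5
(-13704 - 19508) + Q = (-13704 - 19508) + 1/17048 = -33212 + 1/17048 = -566198175/17048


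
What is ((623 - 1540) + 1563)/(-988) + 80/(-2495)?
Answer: -8899/12974 ≈ -0.68591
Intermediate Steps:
((623 - 1540) + 1563)/(-988) + 80/(-2495) = (-917 + 1563)*(-1/988) + 80*(-1/2495) = 646*(-1/988) - 16/499 = -17/26 - 16/499 = -8899/12974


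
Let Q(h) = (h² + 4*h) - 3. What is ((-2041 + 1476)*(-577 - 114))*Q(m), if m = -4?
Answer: -1171245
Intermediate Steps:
Q(h) = -3 + h² + 4*h
((-2041 + 1476)*(-577 - 114))*Q(m) = ((-2041 + 1476)*(-577 - 114))*(-3 + (-4)² + 4*(-4)) = (-565*(-691))*(-3 + 16 - 16) = 390415*(-3) = -1171245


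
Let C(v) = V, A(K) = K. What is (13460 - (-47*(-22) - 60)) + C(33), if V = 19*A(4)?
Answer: 12562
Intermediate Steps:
V = 76 (V = 19*4 = 76)
C(v) = 76
(13460 - (-47*(-22) - 60)) + C(33) = (13460 - (-47*(-22) - 60)) + 76 = (13460 - (1034 - 60)) + 76 = (13460 - 1*974) + 76 = (13460 - 974) + 76 = 12486 + 76 = 12562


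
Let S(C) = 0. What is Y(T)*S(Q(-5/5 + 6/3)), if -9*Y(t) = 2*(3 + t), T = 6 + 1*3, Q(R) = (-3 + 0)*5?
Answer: 0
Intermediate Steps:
Q(R) = -15 (Q(R) = -3*5 = -15)
T = 9 (T = 6 + 3 = 9)
Y(t) = -⅔ - 2*t/9 (Y(t) = -2*(3 + t)/9 = -(6 + 2*t)/9 = -⅔ - 2*t/9)
Y(T)*S(Q(-5/5 + 6/3)) = (-⅔ - 2/9*9)*0 = (-⅔ - 2)*0 = -8/3*0 = 0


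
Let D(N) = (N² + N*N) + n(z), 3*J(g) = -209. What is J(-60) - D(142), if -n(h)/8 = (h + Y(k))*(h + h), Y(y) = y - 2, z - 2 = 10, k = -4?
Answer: -117737/3 ≈ -39246.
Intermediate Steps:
z = 12 (z = 2 + 10 = 12)
Y(y) = -2 + y
J(g) = -209/3 (J(g) = (⅓)*(-209) = -209/3)
n(h) = -16*h*(-6 + h) (n(h) = -8*(h + (-2 - 4))*(h + h) = -8*(h - 6)*2*h = -8*(-6 + h)*2*h = -16*h*(-6 + h))
D(N) = -1152 + 2*N² (D(N) = (N² + N*N) + 16*12*(6 - 1*12) = (N² + N²) + 16*12*(6 - 12) = 2*N² + 16*12*(-6) = 2*N² - 1152 = -1152 + 2*N²)
J(-60) - D(142) = -209/3 - (-1152 + 2*142²) = -209/3 - (-1152 + 2*20164) = -209/3 - (-1152 + 40328) = -209/3 - 1*39176 = -209/3 - 39176 = -117737/3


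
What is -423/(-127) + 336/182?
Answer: 8547/1651 ≈ 5.1769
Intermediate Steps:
-423/(-127) + 336/182 = -423*(-1/127) + 336*(1/182) = 423/127 + 24/13 = 8547/1651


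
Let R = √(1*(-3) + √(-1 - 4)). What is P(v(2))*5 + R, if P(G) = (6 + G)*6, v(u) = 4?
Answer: 300 + √(-3 + I*√5) ≈ 300.61 + 1.836*I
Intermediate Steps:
R = √(-3 + I*√5) (R = √(-3 + √(-5)) = √(-3 + I*√5) ≈ 0.60896 + 1.836*I)
P(G) = 36 + 6*G
P(v(2))*5 + R = (36 + 6*4)*5 + √(-3 + I*√5) = (36 + 24)*5 + √(-3 + I*√5) = 60*5 + √(-3 + I*√5) = 300 + √(-3 + I*√5)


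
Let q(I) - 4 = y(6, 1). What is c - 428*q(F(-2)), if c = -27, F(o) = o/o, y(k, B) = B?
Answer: -2167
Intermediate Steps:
F(o) = 1
q(I) = 5 (q(I) = 4 + 1 = 5)
c - 428*q(F(-2)) = -27 - 428*5 = -27 - 2140 = -2167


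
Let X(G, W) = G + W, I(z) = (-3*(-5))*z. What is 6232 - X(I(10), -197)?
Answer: 6279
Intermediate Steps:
I(z) = 15*z
6232 - X(I(10), -197) = 6232 - (15*10 - 197) = 6232 - (150 - 197) = 6232 - 1*(-47) = 6232 + 47 = 6279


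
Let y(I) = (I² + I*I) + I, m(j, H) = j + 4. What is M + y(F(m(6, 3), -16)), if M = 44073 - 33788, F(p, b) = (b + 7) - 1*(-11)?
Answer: 10295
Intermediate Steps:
m(j, H) = 4 + j
F(p, b) = 18 + b (F(p, b) = (7 + b) + 11 = 18 + b)
y(I) = I + 2*I² (y(I) = (I² + I²) + I = 2*I² + I = I + 2*I²)
M = 10285
M + y(F(m(6, 3), -16)) = 10285 + (18 - 16)*(1 + 2*(18 - 16)) = 10285 + 2*(1 + 2*2) = 10285 + 2*(1 + 4) = 10285 + 2*5 = 10285 + 10 = 10295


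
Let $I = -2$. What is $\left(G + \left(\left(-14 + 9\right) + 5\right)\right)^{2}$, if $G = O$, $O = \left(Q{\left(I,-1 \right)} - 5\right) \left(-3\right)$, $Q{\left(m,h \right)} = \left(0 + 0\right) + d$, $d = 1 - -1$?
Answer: $81$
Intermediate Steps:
$d = 2$ ($d = 1 + 1 = 2$)
$Q{\left(m,h \right)} = 2$ ($Q{\left(m,h \right)} = \left(0 + 0\right) + 2 = 0 + 2 = 2$)
$O = 9$ ($O = \left(2 - 5\right) \left(-3\right) = \left(-3\right) \left(-3\right) = 9$)
$G = 9$
$\left(G + \left(\left(-14 + 9\right) + 5\right)\right)^{2} = \left(9 + \left(\left(-14 + 9\right) + 5\right)\right)^{2} = \left(9 + \left(-5 + 5\right)\right)^{2} = \left(9 + 0\right)^{2} = 9^{2} = 81$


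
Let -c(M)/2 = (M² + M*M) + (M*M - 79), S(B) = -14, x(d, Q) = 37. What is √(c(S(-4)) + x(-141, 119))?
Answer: 3*I*√109 ≈ 31.321*I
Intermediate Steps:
c(M) = 158 - 6*M² (c(M) = -2*((M² + M*M) + (M*M - 79)) = -2*((M² + M²) + (M² - 79)) = -2*(2*M² + (-79 + M²)) = -2*(-79 + 3*M²) = 158 - 6*M²)
√(c(S(-4)) + x(-141, 119)) = √((158 - 6*(-14)²) + 37) = √((158 - 6*196) + 37) = √((158 - 1176) + 37) = √(-1018 + 37) = √(-981) = 3*I*√109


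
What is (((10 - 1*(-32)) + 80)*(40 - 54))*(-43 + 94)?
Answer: -87108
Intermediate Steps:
(((10 - 1*(-32)) + 80)*(40 - 54))*(-43 + 94) = (((10 + 32) + 80)*(-14))*51 = ((42 + 80)*(-14))*51 = (122*(-14))*51 = -1708*51 = -87108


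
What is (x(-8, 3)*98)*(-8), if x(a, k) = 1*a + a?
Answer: 12544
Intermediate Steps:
x(a, k) = 2*a (x(a, k) = a + a = 2*a)
(x(-8, 3)*98)*(-8) = ((2*(-8))*98)*(-8) = -16*98*(-8) = -1568*(-8) = 12544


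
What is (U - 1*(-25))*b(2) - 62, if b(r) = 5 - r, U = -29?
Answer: -74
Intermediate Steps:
(U - 1*(-25))*b(2) - 62 = (-29 - 1*(-25))*(5 - 1*2) - 62 = (-29 + 25)*(5 - 2) - 62 = -4*3 - 62 = -12 - 62 = -74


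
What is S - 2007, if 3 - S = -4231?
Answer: 2227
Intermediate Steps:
S = 4234 (S = 3 - 1*(-4231) = 3 + 4231 = 4234)
S - 2007 = 4234 - 2007 = 2227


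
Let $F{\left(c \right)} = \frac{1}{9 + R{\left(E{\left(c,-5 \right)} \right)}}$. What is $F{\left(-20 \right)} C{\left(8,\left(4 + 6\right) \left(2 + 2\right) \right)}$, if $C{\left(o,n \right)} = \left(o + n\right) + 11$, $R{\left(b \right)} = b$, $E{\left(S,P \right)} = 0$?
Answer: $\frac{59}{9} \approx 6.5556$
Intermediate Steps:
$F{\left(c \right)} = \frac{1}{9}$ ($F{\left(c \right)} = \frac{1}{9 + 0} = \frac{1}{9}$)
$C{\left(o,n \right)} = 11 + n + o$ ($C{\left(o,n \right)} = \left(n + o\right) + 11 = 11 + n + o$)
$F{\left(-20 \right)} C{\left(8,\left(4 + 6\right) \left(2 + 2\right) \right)} = \frac{11 + \left(4 + 6\right) \left(2 + 2\right) + 8}{9} = \frac{11 + 10 \cdot 4 + 8}{9} = \frac{11 + 40 + 8}{9} = \frac{1}{9} \cdot 59 = \frac{59}{9}$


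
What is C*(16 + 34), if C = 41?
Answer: 2050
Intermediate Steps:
C*(16 + 34) = 41*(16 + 34) = 41*50 = 2050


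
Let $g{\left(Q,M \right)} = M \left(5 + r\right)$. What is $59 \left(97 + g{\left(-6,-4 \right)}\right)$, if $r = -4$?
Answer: $5487$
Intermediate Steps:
$g{\left(Q,M \right)} = M$ ($g{\left(Q,M \right)} = M \left(5 - 4\right) = M 1 = M$)
$59 \left(97 + g{\left(-6,-4 \right)}\right) = 59 \left(97 - 4\right) = 59 \cdot 93 = 5487$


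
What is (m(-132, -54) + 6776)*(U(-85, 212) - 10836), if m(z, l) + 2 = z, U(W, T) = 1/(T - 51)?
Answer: -11587599990/161 ≈ -7.1973e+7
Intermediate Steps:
U(W, T) = 1/(-51 + T)
m(z, l) = -2 + z
(m(-132, -54) + 6776)*(U(-85, 212) - 10836) = ((-2 - 132) + 6776)*(1/(-51 + 212) - 10836) = (-134 + 6776)*(1/161 - 10836) = 6642*(1/161 - 10836) = 6642*(-1744595/161) = -11587599990/161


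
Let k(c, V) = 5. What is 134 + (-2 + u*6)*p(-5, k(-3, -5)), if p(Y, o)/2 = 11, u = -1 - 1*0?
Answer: -42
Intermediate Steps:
u = -1 (u = -1 + 0 = -1)
p(Y, o) = 22 (p(Y, o) = 2*11 = 22)
134 + (-2 + u*6)*p(-5, k(-3, -5)) = 134 + (-2 - 1*6)*22 = 134 + (-2 - 6)*22 = 134 - 8*22 = 134 - 176 = -42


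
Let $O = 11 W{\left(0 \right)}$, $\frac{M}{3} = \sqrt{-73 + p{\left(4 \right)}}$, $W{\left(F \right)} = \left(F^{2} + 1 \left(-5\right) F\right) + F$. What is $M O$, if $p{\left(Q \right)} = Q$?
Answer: $0$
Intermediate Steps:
$W{\left(F \right)} = F^{2} - 4 F$ ($W{\left(F \right)} = \left(F^{2} - 5 F\right) + F = F^{2} - 4 F$)
$M = 3 i \sqrt{69}$ ($M = 3 \sqrt{-73 + 4} = 3 \sqrt{-69} = 3 i \sqrt{69} \approx 24.92 i$)
$O = 0$ ($O = 11 \cdot 0 \left(-4 + 0\right) = 11 \cdot 0 \left(-4\right) = 11 \cdot 0 = 0$)
$M O = 3 i \sqrt{69} \cdot 0 = 0$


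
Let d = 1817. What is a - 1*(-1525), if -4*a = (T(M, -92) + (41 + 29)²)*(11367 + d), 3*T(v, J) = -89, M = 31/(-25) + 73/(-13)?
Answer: -48153281/3 ≈ -1.6051e+7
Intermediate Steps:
M = -2228/325 (M = 31*(-1/25) + 73*(-1/13) = -31/25 - 73/13 = -2228/325 ≈ -6.8554)
T(v, J) = -89/3 (T(v, J) = (⅓)*(-89) = -89/3)
a = -48157856/3 (a = -(-89/3 + (41 + 29)²)*(11367 + 1817)/4 = -(-89/3 + 70²)*13184/4 = -(-89/3 + 4900)*13184/4 = -14611*13184/12 = -¼*192631424/3 = -48157856/3 ≈ -1.6053e+7)
a - 1*(-1525) = -48157856/3 - 1*(-1525) = -48157856/3 + 1525 = -48153281/3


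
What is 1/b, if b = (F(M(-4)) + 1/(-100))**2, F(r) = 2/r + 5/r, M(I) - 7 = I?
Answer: 90000/485809 ≈ 0.18526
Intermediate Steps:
M(I) = 7 + I
F(r) = 7/r
b = 485809/90000 (b = (7/(7 - 4) + 1/(-100))**2 = (7/3 - 1/100)**2 = (697/300)**2 = 485809/90000 ≈ 5.3979)
1/b = 1/(485809/90000) = 90000/485809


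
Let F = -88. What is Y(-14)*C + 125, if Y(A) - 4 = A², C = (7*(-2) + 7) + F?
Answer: -18875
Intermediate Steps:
C = -95 (C = (7*(-2) + 7) - 88 = (-14 + 7) - 88 = -7 - 88 = -95)
Y(A) = 4 + A²
Y(-14)*C + 125 = (4 + (-14)²)*(-95) + 125 = (4 + 196)*(-95) + 125 = 200*(-95) + 125 = -19000 + 125 = -18875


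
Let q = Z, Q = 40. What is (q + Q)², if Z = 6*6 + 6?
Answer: 6724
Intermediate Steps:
Z = 42 (Z = 36 + 6 = 42)
q = 42
(q + Q)² = (42 + 40)² = 82² = 6724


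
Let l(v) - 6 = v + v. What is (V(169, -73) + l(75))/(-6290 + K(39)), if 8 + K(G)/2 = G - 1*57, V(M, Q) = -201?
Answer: 15/2114 ≈ 0.0070956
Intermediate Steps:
l(v) = 6 + 2*v (l(v) = 6 + (v + v) = 6 + 2*v)
K(G) = -130 + 2*G (K(G) = -16 + 2*(G - 1*57) = -16 + 2*(G - 57) = -16 + 2*(-57 + G) = -16 + (-114 + 2*G) = -130 + 2*G)
(V(169, -73) + l(75))/(-6290 + K(39)) = (-201 + (6 + 2*75))/(-6290 + (-130 + 2*39)) = (-201 + (6 + 150))/(-6290 + (-130 + 78)) = (-201 + 156)/(-6290 - 52) = -45/(-6342) = -45*(-1/6342) = 15/2114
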